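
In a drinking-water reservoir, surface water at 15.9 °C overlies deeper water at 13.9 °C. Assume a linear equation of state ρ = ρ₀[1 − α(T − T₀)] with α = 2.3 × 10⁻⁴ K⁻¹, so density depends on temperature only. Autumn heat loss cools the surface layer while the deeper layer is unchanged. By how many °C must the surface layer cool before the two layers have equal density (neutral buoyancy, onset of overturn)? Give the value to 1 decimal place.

With temperature the only control, equal density requires T_surf′ = T_deep.
T_surf′ = 13.9 °C.
Cooling required: 15.9 − 13.9 = 2.0 °C.

2.0 °C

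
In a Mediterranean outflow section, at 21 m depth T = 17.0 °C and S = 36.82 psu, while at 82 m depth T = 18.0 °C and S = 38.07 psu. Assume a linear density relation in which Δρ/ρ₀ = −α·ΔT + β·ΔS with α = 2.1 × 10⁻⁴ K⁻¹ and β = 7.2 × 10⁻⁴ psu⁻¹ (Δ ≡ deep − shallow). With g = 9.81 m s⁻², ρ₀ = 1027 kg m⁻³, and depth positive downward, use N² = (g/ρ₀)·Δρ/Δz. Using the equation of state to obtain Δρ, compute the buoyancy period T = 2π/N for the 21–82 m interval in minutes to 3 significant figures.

ΔT = +1.0 K, ΔS = +1.25 psu (deep − shallow).
Δρ/ρ₀ = −αΔT + βΔS = -2.10 × 10⁻⁴ + 9.00 × 10⁻⁴ = 6.90 × 10⁻⁴, so Δρ ≈ 0.7086 kg m⁻³.
N² = (g/ρ₀)·Δρ/Δz = g·(Δρ/ρ₀)/Δz = 9.81 × 6.90 × 10⁻⁴ / 61 = 1.1097 × 10⁻⁴ s⁻².
N = √(1.1097 × 10⁻⁴) = 0.010534 rad s⁻¹ → T = 2π/N = 596.47 s = 9.9412 min ≈ 9.94 min.

9.94 min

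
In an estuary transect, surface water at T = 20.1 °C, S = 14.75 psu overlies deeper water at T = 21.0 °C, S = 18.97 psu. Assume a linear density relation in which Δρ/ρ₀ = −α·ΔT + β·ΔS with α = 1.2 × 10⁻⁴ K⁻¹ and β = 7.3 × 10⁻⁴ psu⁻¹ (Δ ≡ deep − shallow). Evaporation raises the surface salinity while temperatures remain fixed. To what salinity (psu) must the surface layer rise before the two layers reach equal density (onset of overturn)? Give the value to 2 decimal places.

18.82 psu

Neutral buoyancy requires −α(T_deep − T_surf) + β(S_deep − S_surf′) = 0.
S_surf′ = S_deep − (α/β)·ΔT = 18.97 − (1.2 × 10⁻⁴/7.3 × 10⁻⁴)·(+0.9) = 18.8221 psu.
Increase required: 18.8221 − 14.75 = 4.0721 psu.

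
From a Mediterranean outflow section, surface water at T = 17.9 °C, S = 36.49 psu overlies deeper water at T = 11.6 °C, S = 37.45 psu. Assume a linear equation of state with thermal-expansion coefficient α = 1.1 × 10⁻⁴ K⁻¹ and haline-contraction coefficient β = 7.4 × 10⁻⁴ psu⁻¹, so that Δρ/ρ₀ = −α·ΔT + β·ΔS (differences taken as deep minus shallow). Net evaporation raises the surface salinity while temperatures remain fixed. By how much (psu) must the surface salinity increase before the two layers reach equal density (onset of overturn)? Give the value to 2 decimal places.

Neutral buoyancy requires −α(T_deep − T_surf) + β(S_deep − S_surf′) = 0.
S_surf′ = S_deep − (α/β)·ΔT = 37.45 − (1.1 × 10⁻⁴/7.4 × 10⁻⁴)·(-6.3) = 38.3865 psu.
Increase required: 38.3865 − 36.49 = 1.8965 psu.

1.90 psu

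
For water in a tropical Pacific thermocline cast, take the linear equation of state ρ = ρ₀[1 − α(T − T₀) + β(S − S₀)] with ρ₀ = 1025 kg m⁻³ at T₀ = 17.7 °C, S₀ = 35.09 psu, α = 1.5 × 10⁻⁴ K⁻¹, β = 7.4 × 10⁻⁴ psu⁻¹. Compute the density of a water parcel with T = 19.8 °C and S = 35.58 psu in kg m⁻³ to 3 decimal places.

1025.049 kg m⁻³

T − T₀ = +2.1 K, S − S₀ = +0.49 psu.
Bracket = 1 − α·(+2.1) + β·(+0.49) = 1 + (4.76 × 10⁻⁵) = 1.0000476.
ρ = 1025 × 1.0000476 = 1025.049 kg m⁻³.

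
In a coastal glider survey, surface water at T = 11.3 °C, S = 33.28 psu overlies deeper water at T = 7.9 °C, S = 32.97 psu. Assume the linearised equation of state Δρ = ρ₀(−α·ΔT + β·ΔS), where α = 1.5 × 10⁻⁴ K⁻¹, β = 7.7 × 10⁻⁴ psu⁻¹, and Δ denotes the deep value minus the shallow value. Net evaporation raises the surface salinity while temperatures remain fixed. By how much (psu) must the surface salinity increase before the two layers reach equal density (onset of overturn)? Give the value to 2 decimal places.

Neutral buoyancy requires −α(T_deep − T_surf) + β(S_deep − S_surf′) = 0.
S_surf′ = S_deep − (α/β)·ΔT = 32.97 − (1.5 × 10⁻⁴/7.7 × 10⁻⁴)·(-3.4) = 33.6323 psu.
Increase required: 33.6323 − 33.28 = 0.3523 psu.

0.35 psu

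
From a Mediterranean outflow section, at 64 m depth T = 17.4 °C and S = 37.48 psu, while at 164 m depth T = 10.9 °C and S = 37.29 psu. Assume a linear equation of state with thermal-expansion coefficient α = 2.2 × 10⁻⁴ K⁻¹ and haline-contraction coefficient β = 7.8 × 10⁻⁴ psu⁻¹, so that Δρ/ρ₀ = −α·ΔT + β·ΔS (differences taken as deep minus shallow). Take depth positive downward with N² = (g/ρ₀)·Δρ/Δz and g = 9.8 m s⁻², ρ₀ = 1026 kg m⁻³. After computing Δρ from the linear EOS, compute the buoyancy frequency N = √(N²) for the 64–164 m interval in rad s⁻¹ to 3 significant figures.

ΔT = -6.5 K, ΔS = -0.19 psu (deep − shallow).
Δρ/ρ₀ = −αΔT + βΔS = 1.43 × 10⁻³ − 1.482 × 10⁻⁴ = 1.2818 × 10⁻³, so Δρ ≈ 1.315 kg m⁻³.
N² = (g/ρ₀)·Δρ/Δz = g·(Δρ/ρ₀)/Δz = 9.8 × 1.2818 × 10⁻³ / 100 = 1.2562 × 10⁻⁴ s⁻².
N = √(1.2562 × 10⁻⁴) = 0.011208 rad s⁻¹ ≈ 0.0112 rad s⁻¹.

0.0112 rad s⁻¹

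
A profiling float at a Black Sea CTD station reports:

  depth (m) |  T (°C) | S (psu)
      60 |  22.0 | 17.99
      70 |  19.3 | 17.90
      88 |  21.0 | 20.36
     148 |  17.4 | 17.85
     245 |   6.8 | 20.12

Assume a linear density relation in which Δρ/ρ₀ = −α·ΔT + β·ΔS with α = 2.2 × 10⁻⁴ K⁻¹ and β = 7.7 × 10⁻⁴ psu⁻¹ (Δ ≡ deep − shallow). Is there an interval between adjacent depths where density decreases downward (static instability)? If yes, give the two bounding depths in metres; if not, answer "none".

Evaluate Δρ/ρ₀ = −αΔT + βΔS across each adjacent pair:
  60–70 m: −αΔT+βΔS = −(2.2 × 10⁻⁴)(-2.7)+(7.7 × 10⁻⁴)(-0.09) = 5.2 × 10⁻⁴ → stable
  70–88 m: −αΔT+βΔS = −(2.2 × 10⁻⁴)(+1.7)+(7.7 × 10⁻⁴)(+2.46) = 1.5 × 10⁻³ → stable
  88–148 m: −αΔT+βΔS = −(2.2 × 10⁻⁴)(-3.6)+(7.7 × 10⁻⁴)(-2.51) = -1.1 × 10⁻³ → UNSTABLE
  148–245 m: −αΔT+βΔS = −(2.2 × 10⁻⁴)(-10.6)+(7.7 × 10⁻⁴)(+2.27) = 4.1 × 10⁻³ → stable
The 88–148 m interval has Δρ < 0: lighter water underlies denser water.

88–148 m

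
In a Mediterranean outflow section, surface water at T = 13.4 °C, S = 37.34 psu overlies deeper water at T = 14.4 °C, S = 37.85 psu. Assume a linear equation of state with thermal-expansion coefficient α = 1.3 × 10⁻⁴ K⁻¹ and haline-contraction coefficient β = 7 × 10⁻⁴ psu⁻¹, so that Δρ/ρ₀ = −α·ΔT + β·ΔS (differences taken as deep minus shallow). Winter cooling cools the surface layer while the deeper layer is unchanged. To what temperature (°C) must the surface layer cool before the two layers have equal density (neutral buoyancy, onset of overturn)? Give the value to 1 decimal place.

Neutral buoyancy requires Δρ = 0, i.e. −α(T_deep − T_surf′) + β(S_deep − S_surf) = 0.
T_surf′ = T_deep − (β/α)·ΔS = 14.4 − (7 × 10⁻⁴/1.3 × 10⁻⁴)·(+0.51) = 11.654 °C.
Cooling required: 13.4 − (11.654) = 1.746 °C.

11.7 °C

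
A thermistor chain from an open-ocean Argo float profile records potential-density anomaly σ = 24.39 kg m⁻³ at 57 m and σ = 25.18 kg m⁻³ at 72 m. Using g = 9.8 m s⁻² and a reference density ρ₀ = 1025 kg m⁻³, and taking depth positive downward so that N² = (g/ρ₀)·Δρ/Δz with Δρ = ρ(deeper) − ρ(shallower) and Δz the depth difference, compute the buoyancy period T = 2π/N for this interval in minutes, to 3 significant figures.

Δρ = 1025.18 − 1024.39 = 0.79 kg m⁻³ over Δz = 72 − 57 = 15 m.
N² = (9.8/1025) × (0.79/15) = 5.0354 × 10⁻⁴ s⁻².
N = √(5.0354 × 10⁻⁴) = 0.022440 rad s⁻¹, so T = 2π/N = 280.00 s = 4.6667 min ≈ 4.67 min.

4.67 min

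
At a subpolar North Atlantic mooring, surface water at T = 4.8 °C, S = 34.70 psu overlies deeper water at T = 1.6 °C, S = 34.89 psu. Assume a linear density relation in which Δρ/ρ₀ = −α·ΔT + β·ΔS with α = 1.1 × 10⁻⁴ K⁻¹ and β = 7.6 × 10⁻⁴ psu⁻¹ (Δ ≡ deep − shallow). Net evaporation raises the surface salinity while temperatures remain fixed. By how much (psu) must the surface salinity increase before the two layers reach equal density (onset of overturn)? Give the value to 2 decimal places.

Neutral buoyancy requires −α(T_deep − T_surf) + β(S_deep − S_surf′) = 0.
S_surf′ = S_deep − (α/β)·ΔT = 34.89 − (1.1 × 10⁻⁴/7.6 × 10⁻⁴)·(-3.2) = 35.3532 psu.
Increase required: 35.3532 − 34.70 = 0.6532 psu.

0.65 psu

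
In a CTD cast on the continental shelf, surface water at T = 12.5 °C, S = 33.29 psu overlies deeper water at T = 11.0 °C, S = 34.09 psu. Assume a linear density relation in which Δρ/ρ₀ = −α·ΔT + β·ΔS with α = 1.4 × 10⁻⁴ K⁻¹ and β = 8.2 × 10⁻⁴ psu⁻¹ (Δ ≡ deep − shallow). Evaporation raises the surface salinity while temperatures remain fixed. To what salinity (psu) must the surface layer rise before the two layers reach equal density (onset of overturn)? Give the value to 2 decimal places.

Neutral buoyancy requires −α(T_deep − T_surf) + β(S_deep − S_surf′) = 0.
S_surf′ = S_deep − (α/β)·ΔT = 34.09 − (1.4 × 10⁻⁴/8.2 × 10⁻⁴)·(-1.5) = 34.3461 psu.
Increase required: 34.3461 − 33.29 = 1.0561 psu.

34.35 psu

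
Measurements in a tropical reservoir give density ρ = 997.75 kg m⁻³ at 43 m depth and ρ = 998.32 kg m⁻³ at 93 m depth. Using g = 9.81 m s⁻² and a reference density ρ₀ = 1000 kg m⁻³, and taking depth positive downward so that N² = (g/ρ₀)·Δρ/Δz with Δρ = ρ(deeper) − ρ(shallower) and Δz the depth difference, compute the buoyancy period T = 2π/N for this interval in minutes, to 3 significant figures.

Δρ = 998.32 − 997.75 = 0.57 kg m⁻³ over Δz = 93 − 43 = 50 m.
N² = (9.81/1000) × (0.57/50) = 1.1183 × 10⁻⁴ s⁻².
N = √(1.1183 × 10⁻⁴) = 0.010575 rad s⁻¹, so T = 2π/N = 594.15 s = 9.9025 min ≈ 9.90 min.

9.90 min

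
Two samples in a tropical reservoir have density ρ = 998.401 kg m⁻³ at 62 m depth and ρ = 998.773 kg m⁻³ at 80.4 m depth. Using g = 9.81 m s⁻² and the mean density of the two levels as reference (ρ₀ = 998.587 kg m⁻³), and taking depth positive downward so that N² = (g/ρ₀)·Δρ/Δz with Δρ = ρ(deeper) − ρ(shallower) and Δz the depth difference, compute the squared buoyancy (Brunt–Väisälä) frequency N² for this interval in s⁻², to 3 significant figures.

1.99 × 10⁻⁴ s⁻²

Δρ = 998.773 − 998.401 = 0.372 kg m⁻³ over Δz = 80.4 − 62 = 18.4 m.
N² = (9.81/998.587) × (0.372/18.4) = 1.9861 × 10⁻⁴ s⁻² ≈ 1.99 × 10⁻⁴ s⁻².
A positive N² confirms static stability across the interval.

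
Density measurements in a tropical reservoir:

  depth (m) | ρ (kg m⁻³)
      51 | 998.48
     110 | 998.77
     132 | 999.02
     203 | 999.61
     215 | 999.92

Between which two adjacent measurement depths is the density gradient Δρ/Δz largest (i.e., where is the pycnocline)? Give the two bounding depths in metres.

203–215 m

Compute the density gradient over each adjacent pair:
  51–110 m: Δρ/Δz = 0.29/59 = 4.9 × 10⁻³ kg m⁻⁴
  110–132 m: Δρ/Δz = 0.25/22 = 0.011 kg m⁻⁴
  132–203 m: Δρ/Δz = 0.59/71 = 8.3 × 10⁻³ kg m⁻⁴
  203–215 m: Δρ/Δz = 0.31/12 = 0.026 kg m⁻⁴
The largest gradient is in the 203–215 m interval — the pycnocline.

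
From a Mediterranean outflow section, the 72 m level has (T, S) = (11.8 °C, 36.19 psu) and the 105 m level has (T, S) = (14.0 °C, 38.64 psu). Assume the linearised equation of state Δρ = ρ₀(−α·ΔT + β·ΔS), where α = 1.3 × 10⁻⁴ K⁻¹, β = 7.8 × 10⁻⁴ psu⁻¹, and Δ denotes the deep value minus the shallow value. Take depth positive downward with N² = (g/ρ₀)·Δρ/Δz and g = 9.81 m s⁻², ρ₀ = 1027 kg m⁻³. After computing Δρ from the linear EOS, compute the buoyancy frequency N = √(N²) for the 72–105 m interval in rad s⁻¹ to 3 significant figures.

ΔT = +2.2 K, ΔS = +2.45 psu (deep − shallow).
Δρ/ρ₀ = −αΔT + βΔS = -2.86 × 10⁻⁴ + 1.911 × 10⁻³ = 1.625 × 10⁻³, so Δρ ≈ 1.669 kg m⁻³.
N² = (g/ρ₀)·Δρ/Δz = g·(Δρ/ρ₀)/Δz = 9.81 × 1.625 × 10⁻³ / 33 = 4.8307 × 10⁻⁴ s⁻².
N = √(4.8307 × 10⁻⁴) = 0.021979 rad s⁻¹ ≈ 0.0220 rad s⁻¹.

0.0220 rad s⁻¹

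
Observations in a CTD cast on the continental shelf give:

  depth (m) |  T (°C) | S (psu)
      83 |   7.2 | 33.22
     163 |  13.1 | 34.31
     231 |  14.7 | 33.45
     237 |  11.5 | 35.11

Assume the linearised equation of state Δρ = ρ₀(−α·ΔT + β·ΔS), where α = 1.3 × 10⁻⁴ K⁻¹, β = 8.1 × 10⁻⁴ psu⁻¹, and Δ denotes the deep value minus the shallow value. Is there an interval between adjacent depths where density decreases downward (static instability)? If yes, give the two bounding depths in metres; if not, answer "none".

Evaluate Δρ/ρ₀ = −αΔT + βΔS across each adjacent pair:
  83–163 m: −αΔT+βΔS = −(1.3 × 10⁻⁴)(+5.9)+(8.1 × 10⁻⁴)(+1.09) = 1.2 × 10⁻⁴ → stable
  163–231 m: −αΔT+βΔS = −(1.3 × 10⁻⁴)(+1.6)+(8.1 × 10⁻⁴)(-0.86) = -9.0 × 10⁻⁴ → UNSTABLE
  231–237 m: −αΔT+βΔS = −(1.3 × 10⁻⁴)(-3.2)+(8.1 × 10⁻⁴)(+1.66) = 1.8 × 10⁻³ → stable
The 163–231 m interval has Δρ < 0: lighter water underlies denser water.

163–231 m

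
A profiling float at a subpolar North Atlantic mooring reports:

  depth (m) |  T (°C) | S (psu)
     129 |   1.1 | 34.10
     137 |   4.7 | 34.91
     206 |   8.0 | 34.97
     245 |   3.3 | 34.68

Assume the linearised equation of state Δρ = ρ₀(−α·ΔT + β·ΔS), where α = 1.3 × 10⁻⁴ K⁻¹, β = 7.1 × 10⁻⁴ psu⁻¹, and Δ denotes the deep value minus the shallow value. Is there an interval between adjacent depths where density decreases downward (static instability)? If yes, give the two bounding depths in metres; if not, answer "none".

Evaluate Δρ/ρ₀ = −αΔT + βΔS across each adjacent pair:
  129–137 m: −αΔT+βΔS = −(1.3 × 10⁻⁴)(+3.6)+(7.1 × 10⁻⁴)(+0.81) = 1.1 × 10⁻⁴ → stable
  137–206 m: −αΔT+βΔS = −(1.3 × 10⁻⁴)(+3.3)+(7.1 × 10⁻⁴)(+0.06) = -3.9 × 10⁻⁴ → UNSTABLE
  206–245 m: −αΔT+βΔS = −(1.3 × 10⁻⁴)(-4.7)+(7.1 × 10⁻⁴)(-0.29) = 4.1 × 10⁻⁴ → stable
The 137–206 m interval has Δρ < 0: lighter water underlies denser water.

137–206 m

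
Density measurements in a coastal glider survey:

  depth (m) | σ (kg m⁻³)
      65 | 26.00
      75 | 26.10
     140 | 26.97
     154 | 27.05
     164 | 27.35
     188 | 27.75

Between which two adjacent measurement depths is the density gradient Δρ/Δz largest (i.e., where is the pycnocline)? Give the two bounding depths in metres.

Compute the density gradient over each adjacent pair:
  65–75 m: Δρ/Δz = 0.10/10 = 0.010 kg m⁻⁴
  75–140 m: Δρ/Δz = 0.87/65 = 0.013 kg m⁻⁴
  140–154 m: Δρ/Δz = 0.08/14 = 5.7 × 10⁻³ kg m⁻⁴
  154–164 m: Δρ/Δz = 0.30/10 = 0.030 kg m⁻⁴
  164–188 m: Δρ/Δz = 0.40/24 = 0.017 kg m⁻⁴
The largest gradient is in the 154–164 m interval — the pycnocline.

154–164 m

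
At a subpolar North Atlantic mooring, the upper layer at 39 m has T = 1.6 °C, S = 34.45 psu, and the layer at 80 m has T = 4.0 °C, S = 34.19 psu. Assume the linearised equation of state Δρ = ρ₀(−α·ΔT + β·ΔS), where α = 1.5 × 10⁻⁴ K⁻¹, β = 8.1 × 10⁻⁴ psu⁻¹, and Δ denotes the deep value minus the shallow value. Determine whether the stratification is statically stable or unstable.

unstable

ΔT = 4.0 − 1.6 = +2.4 K and ΔS = 34.19 − 34.45 = -0.26 psu (deep − shallow).
−αΔT = -3.60 × 10⁻⁴; βΔS = -2.106 × 10⁻⁴; sum Δρ/ρ₀ = -5.706 × 10⁻⁴.
Δρ/ρ₀ < 0, so Δρ < 0: deeper water is lighter → statically unstable; the column would overturn.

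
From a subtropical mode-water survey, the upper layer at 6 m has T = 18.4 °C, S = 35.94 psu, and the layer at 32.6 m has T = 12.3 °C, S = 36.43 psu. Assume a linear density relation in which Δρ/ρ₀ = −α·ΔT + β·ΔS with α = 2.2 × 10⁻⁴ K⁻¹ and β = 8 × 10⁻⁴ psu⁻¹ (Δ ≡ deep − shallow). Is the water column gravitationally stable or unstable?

ΔT = 12.3 − 18.4 = -6.1 K and ΔS = 36.43 − 35.94 = +0.49 psu (deep − shallow).
−αΔT = 1.342 × 10⁻³; βΔS = 3.92 × 10⁻⁴; sum Δρ/ρ₀ = 1.734 × 10⁻³.
Δρ/ρ₀ > 0, so Δρ > 0: deeper water is denser → statically stable.

stable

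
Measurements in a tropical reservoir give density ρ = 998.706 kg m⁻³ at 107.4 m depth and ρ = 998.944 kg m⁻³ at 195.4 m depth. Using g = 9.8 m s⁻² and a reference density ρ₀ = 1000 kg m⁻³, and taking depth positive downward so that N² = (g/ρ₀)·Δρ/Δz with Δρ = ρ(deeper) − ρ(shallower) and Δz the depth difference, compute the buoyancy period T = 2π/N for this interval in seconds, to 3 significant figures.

Δρ = 998.944 − 998.706 = 0.238 kg m⁻³ over Δz = 195.4 − 107.4 = 88 m.
N² = (9.8/1000) × (0.238/88) = 2.6505 × 10⁻⁵ s⁻².
N = √(2.6505 × 10⁻⁵) = 5.1483 × 10⁻³ rad s⁻¹, so T = 2π/N = 1.2204 × 10³ s ≈ 1.22 × 10³ s.

1.22 × 10³ s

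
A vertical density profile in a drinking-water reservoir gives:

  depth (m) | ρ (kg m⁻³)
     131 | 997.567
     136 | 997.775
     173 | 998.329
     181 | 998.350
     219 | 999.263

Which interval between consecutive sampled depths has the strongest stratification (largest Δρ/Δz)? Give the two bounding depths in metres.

Compute the density gradient over each adjacent pair:
  131–136 m: Δρ/Δz = 0.208/5 = 0.042 kg m⁻⁴
  136–173 m: Δρ/Δz = 0.554/37 = 0.015 kg m⁻⁴
  173–181 m: Δρ/Δz = 0.021/8 = 2.6 × 10⁻³ kg m⁻⁴
  181–219 m: Δρ/Δz = 0.913/38 = 0.024 kg m⁻⁴
The largest gradient is in the 131–136 m interval — the pycnocline.

131–136 m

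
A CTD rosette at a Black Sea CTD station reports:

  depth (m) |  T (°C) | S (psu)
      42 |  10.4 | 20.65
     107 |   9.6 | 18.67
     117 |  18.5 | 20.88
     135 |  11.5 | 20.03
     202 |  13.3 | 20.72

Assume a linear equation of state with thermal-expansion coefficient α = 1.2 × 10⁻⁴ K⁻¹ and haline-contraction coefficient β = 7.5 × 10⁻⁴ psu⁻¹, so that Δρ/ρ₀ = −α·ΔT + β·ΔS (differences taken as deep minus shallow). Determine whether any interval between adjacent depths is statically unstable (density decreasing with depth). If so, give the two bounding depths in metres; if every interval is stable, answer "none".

Evaluate Δρ/ρ₀ = −αΔT + βΔS across each adjacent pair:
  42–107 m: −αΔT+βΔS = −(1.2 × 10⁻⁴)(-0.8)+(7.5 × 10⁻⁴)(-1.98) = -1.4 × 10⁻³ → UNSTABLE
  107–117 m: −αΔT+βΔS = −(1.2 × 10⁻⁴)(+8.9)+(7.5 × 10⁻⁴)(+2.21) = 5.9 × 10⁻⁴ → stable
  117–135 m: −αΔT+βΔS = −(1.2 × 10⁻⁴)(-7.0)+(7.5 × 10⁻⁴)(-0.85) = 2.0 × 10⁻⁴ → stable
  135–202 m: −αΔT+βΔS = −(1.2 × 10⁻⁴)(+1.8)+(7.5 × 10⁻⁴)(+0.69) = 3.0 × 10⁻⁴ → stable
The 42–107 m interval has Δρ < 0: lighter water underlies denser water.

42–107 m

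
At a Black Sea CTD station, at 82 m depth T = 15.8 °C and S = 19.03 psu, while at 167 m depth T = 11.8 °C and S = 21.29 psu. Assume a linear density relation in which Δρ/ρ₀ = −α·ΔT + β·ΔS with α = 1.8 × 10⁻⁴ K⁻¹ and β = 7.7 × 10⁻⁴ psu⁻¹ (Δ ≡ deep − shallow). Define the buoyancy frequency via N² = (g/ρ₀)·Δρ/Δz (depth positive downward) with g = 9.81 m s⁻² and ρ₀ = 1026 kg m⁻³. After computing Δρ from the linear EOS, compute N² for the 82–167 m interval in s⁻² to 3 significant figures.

ΔT = -4.0 K, ΔS = +2.26 psu (deep − shallow).
Δρ/ρ₀ = −αΔT + βΔS = 7.20 × 10⁻⁴ + 1.7402 × 10⁻³ = 2.4602 × 10⁻³, so Δρ ≈ 2.524 kg m⁻³.
N² = (g/ρ₀)·Δρ/Δz = g·(Δρ/ρ₀)/Δz = 9.81 × 2.4602 × 10⁻³ / 85 = 2.8394 × 10⁻⁴ s⁻² ≈ 2.84 × 10⁻⁴ s⁻².

2.84 × 10⁻⁴ s⁻²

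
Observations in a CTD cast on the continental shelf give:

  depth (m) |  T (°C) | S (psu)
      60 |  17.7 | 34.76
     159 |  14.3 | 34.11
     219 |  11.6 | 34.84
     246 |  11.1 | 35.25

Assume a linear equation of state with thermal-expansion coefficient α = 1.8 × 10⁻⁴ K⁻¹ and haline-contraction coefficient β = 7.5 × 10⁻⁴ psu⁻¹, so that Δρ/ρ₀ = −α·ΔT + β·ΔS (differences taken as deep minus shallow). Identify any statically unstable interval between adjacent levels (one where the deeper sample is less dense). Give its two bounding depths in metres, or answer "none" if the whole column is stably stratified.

Evaluate Δρ/ρ₀ = −αΔT + βΔS across each adjacent pair:
  60–159 m: −αΔT+βΔS = −(1.8 × 10⁻⁴)(-3.4)+(7.5 × 10⁻⁴)(-0.65) = 1.2 × 10⁻⁴ → stable
  159–219 m: −αΔT+βΔS = −(1.8 × 10⁻⁴)(-2.7)+(7.5 × 10⁻⁴)(+0.73) = 1.0 × 10⁻³ → stable
  219–246 m: −αΔT+βΔS = −(1.8 × 10⁻⁴)(-0.5)+(7.5 × 10⁻⁴)(+0.41) = 4.0 × 10⁻⁴ → stable
Every interval has Δρ > 0: the column is stably stratified throughout.

none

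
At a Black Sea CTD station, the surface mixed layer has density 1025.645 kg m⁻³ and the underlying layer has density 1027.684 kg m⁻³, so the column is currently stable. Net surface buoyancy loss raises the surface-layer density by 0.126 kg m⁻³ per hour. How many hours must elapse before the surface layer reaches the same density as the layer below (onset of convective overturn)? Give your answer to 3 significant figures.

16.2 hours

Density deficit of the surface layer: 1027.684 − 1025.645 = 2.039 kg m⁻³.
Required change = 2.039 / 0.126 = 16.2 hours.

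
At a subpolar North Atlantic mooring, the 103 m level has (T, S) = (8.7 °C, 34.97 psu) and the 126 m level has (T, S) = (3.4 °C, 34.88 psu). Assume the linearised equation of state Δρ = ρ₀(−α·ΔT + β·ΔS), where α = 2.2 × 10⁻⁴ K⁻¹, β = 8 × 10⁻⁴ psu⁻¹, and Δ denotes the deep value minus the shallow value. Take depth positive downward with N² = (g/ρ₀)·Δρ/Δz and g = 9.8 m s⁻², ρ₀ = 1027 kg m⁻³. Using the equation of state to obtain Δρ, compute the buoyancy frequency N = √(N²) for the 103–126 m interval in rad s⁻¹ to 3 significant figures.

ΔT = -5.3 K, ΔS = -0.09 psu (deep − shallow).
Δρ/ρ₀ = −αΔT + βΔS = 1.166 × 10⁻³ − 7.20 × 10⁻⁵ = 1.094 × 10⁻³, so Δρ ≈ 1.124 kg m⁻³.
N² = (g/ρ₀)·Δρ/Δz = g·(Δρ/ρ₀)/Δz = 9.8 × 1.094 × 10⁻³ / 23 = 4.6614 × 10⁻⁴ s⁻².
N = √(4.6614 × 10⁻⁴) = 0.021590 rad s⁻¹ ≈ 0.0216 rad s⁻¹.

0.0216 rad s⁻¹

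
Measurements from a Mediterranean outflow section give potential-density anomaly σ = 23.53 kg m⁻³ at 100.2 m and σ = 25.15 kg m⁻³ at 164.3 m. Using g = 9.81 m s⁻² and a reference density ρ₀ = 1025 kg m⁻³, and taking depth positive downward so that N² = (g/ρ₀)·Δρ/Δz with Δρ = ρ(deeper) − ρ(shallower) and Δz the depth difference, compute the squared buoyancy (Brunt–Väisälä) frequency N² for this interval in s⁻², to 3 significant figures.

2.42 × 10⁻⁴ s⁻²

Δρ = 1025.15 − 1023.53 = 1.62 kg m⁻³ over Δz = 164.3 − 100.2 = 64.1 m.
N² = (9.81/1025) × (1.62/64.1) = 2.4188 × 10⁻⁴ s⁻² ≈ 2.42 × 10⁻⁴ s⁻².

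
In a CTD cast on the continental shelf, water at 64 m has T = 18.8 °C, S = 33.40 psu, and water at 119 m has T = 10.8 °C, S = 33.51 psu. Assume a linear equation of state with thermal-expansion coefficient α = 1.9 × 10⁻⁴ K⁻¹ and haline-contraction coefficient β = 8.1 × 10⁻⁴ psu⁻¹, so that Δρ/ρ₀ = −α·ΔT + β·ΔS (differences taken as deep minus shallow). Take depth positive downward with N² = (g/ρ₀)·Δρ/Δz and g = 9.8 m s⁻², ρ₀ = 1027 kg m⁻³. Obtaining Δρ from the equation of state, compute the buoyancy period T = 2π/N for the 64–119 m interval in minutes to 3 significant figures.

ΔT = -8.0 K, ΔS = +0.11 psu (deep − shallow).
Δρ/ρ₀ = −αΔT + βΔS = 1.52 × 10⁻³ + 8.91 × 10⁻⁵ = 1.6091 × 10⁻³, so Δρ ≈ 1.653 kg m⁻³.
N² = (g/ρ₀)·Δρ/Δz = g·(Δρ/ρ₀)/Δz = 9.8 × 1.6091 × 10⁻³ / 55 = 2.8671 × 10⁻⁴ s⁻².
N = √(2.8671 × 10⁻⁴) = 0.016933 rad s⁻¹ → T = 2π/N = 371.06 s = 6.1843 min ≈ 6.18 min.

6.18 min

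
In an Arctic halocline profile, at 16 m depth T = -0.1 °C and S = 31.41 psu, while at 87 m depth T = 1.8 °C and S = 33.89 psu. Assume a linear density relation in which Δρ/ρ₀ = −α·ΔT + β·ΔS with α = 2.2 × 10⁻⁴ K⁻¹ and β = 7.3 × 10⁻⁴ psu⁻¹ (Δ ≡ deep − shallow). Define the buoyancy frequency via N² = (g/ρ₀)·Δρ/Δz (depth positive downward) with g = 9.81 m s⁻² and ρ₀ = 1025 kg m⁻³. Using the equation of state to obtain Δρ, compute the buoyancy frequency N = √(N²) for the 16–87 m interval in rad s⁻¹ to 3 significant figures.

0.0139 rad s⁻¹

ΔT = +1.9 K, ΔS = +2.48 psu (deep − shallow).
Δρ/ρ₀ = −αΔT + βΔS = -4.18 × 10⁻⁴ + 1.8104 × 10⁻³ = 1.3924 × 10⁻³, so Δρ ≈ 1.427 kg m⁻³.
N² = (g/ρ₀)·Δρ/Δz = g·(Δρ/ρ₀)/Δz = 9.81 × 1.3924 × 10⁻³ / 71 = 1.9239 × 10⁻⁴ s⁻².
N = √(1.9239 × 10⁻⁴) = 0.013870 rad s⁻¹ ≈ 0.0139 rad s⁻¹.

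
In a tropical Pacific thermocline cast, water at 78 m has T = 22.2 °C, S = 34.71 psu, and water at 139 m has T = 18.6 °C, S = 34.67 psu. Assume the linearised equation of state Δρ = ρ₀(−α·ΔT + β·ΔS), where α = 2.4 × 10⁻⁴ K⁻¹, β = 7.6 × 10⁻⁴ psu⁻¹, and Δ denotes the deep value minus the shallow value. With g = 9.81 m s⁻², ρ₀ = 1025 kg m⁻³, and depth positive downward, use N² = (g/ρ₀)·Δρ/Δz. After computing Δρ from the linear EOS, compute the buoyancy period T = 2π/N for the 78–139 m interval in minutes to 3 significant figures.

9.04 min

ΔT = -3.6 K, ΔS = -0.04 psu (deep − shallow).
Δρ/ρ₀ = −αΔT + βΔS = 8.64 × 10⁻⁴ − 3.04 × 10⁻⁵ = 8.336 × 10⁻⁴, so Δρ ≈ 0.8544 kg m⁻³.
N² = (g/ρ₀)·Δρ/Δz = g·(Δρ/ρ₀)/Δz = 9.81 × 8.336 × 10⁻⁴ / 61 = 1.3406 × 10⁻⁴ s⁻².
N = √(1.3406 × 10⁻⁴) = 0.011578 rad s⁻¹ → T = 2π/N = 542.68 s = 9.0447 min ≈ 9.04 min.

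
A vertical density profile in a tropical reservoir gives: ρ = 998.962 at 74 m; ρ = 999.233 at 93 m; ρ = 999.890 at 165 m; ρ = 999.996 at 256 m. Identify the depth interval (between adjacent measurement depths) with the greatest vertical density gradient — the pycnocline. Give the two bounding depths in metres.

74–93 m

Compute the density gradient over each adjacent pair:
  74–93 m: Δρ/Δz = 0.271/19 = 0.014 kg m⁻⁴
  93–165 m: Δρ/Δz = 0.657/72 = 9.1 × 10⁻³ kg m⁻⁴
  165–256 m: Δρ/Δz = 0.106/91 = 1.2 × 10⁻³ kg m⁻⁴
The largest gradient is in the 74–93 m interval — the pycnocline.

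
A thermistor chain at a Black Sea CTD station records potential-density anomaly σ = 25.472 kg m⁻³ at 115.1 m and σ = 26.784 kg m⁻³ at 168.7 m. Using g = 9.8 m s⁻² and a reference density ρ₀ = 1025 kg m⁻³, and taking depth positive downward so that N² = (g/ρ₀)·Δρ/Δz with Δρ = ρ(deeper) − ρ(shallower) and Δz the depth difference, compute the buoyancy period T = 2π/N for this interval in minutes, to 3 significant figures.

Δρ = 1026.784 − 1025.472 = 1.312 kg m⁻³ over Δz = 168.7 − 115.1 = 53.6 m.
N² = (9.8/1025) × (1.312/53.6) = 2.3403 × 10⁻⁴ s⁻².
N = √(2.3403 × 10⁻⁴) = 0.015298 rad s⁻¹, so T = 2π/N = 410.72 s = 6.8453 min ≈ 6.85 min.
A positive N² confirms static stability across the interval.

6.85 min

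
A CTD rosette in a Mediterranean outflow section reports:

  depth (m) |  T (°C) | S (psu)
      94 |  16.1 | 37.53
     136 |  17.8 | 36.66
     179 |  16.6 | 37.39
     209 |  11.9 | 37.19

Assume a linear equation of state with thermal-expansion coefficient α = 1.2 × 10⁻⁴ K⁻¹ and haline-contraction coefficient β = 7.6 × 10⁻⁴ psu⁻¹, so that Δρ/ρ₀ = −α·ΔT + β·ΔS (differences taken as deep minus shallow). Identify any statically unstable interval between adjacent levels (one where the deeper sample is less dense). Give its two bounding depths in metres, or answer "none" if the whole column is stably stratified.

Evaluate Δρ/ρ₀ = −αΔT + βΔS across each adjacent pair:
  94–136 m: −αΔT+βΔS = −(1.2 × 10⁻⁴)(+1.7)+(7.6 × 10⁻⁴)(-0.87) = -8.7 × 10⁻⁴ → UNSTABLE
  136–179 m: −αΔT+βΔS = −(1.2 × 10⁻⁴)(-1.2)+(7.6 × 10⁻⁴)(+0.73) = 7.0 × 10⁻⁴ → stable
  179–209 m: −αΔT+βΔS = −(1.2 × 10⁻⁴)(-4.7)+(7.6 × 10⁻⁴)(-0.20) = 4.1 × 10⁻⁴ → stable
The 94–136 m interval has Δρ < 0: lighter water underlies denser water.

94–136 m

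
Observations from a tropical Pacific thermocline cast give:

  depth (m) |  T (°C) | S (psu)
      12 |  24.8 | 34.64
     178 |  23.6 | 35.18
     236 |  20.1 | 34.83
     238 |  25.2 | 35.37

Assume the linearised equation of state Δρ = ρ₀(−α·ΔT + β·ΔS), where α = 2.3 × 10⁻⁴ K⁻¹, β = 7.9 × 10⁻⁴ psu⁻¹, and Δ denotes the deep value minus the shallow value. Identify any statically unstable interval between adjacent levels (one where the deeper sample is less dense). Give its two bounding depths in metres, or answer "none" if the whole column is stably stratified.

Evaluate Δρ/ρ₀ = −αΔT + βΔS across each adjacent pair:
  12–178 m: −αΔT+βΔS = −(2.3 × 10⁻⁴)(-1.2)+(7.9 × 10⁻⁴)(+0.54) = 7.0 × 10⁻⁴ → stable
  178–236 m: −αΔT+βΔS = −(2.3 × 10⁻⁴)(-3.5)+(7.9 × 10⁻⁴)(-0.35) = 5.3 × 10⁻⁴ → stable
  236–238 m: −αΔT+βΔS = −(2.3 × 10⁻⁴)(+5.1)+(7.9 × 10⁻⁴)(+0.54) = -7.5 × 10⁻⁴ → UNSTABLE
The 236–238 m interval has Δρ < 0: lighter water underlies denser water.

236–238 m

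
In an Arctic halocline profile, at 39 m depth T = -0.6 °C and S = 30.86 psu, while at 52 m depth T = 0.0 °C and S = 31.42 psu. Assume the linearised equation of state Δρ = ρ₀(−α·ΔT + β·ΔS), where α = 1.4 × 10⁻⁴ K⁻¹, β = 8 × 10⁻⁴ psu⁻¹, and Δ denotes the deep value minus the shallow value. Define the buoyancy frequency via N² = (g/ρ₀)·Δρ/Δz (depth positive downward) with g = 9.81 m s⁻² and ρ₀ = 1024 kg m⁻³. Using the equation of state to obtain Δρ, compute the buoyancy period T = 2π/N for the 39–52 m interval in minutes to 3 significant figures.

6.32 min

ΔT = +0.6 K, ΔS = +0.56 psu (deep − shallow).
Δρ/ρ₀ = −αΔT + βΔS = -8.40 × 10⁻⁵ + 4.48 × 10⁻⁴ = 3.64 × 10⁻⁴, so Δρ ≈ 0.3727 kg m⁻³.
N² = (g/ρ₀)·Δρ/Δz = g·(Δρ/ρ₀)/Δz = 9.81 × 3.64 × 10⁻⁴ / 13 = 2.7468 × 10⁻⁴ s⁻².
N = √(2.7468 × 10⁻⁴) = 0.016573 rad s⁻¹ → T = 2π/N = 379.12 s = 6.3187 min ≈ 6.32 min.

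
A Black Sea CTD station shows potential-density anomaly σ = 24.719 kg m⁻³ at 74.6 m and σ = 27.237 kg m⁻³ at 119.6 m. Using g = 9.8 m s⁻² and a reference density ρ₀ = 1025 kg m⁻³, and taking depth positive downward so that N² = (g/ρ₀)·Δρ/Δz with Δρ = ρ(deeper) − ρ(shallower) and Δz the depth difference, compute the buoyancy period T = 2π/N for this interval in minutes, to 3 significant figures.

Δρ = 1027.237 − 1024.719 = 2.518 kg m⁻³ over Δz = 119.6 − 74.6 = 45 m.
N² = (9.8/1025) × (2.518/45) = 5.3499 × 10⁻⁴ s⁻².
N = √(5.3499 × 10⁻⁴) = 0.023130 rad s⁻¹, so T = 2π/N = 271.65 s = 4.5275 min ≈ 4.53 min.

4.53 min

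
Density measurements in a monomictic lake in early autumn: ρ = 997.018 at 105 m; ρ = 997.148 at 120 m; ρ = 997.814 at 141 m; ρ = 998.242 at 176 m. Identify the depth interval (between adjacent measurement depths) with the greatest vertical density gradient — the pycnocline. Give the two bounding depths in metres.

120–141 m

Compute the density gradient over each adjacent pair:
  105–120 m: Δρ/Δz = 0.130/15 = 8.7 × 10⁻³ kg m⁻⁴
  120–141 m: Δρ/Δz = 0.666/21 = 0.032 kg m⁻⁴
  141–176 m: Δρ/Δz = 0.428/35 = 0.012 kg m⁻⁴
The largest gradient is in the 120–141 m interval — the pycnocline.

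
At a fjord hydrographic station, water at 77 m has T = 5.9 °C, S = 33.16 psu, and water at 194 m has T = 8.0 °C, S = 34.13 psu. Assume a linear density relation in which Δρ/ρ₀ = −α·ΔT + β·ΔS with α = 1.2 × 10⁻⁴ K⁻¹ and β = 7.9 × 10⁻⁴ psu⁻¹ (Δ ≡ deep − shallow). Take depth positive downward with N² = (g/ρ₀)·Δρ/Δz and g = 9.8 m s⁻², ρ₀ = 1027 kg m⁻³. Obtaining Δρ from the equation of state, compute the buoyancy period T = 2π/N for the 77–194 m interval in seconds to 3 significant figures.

ΔT = +2.1 K, ΔS = +0.97 psu (deep − shallow).
Δρ/ρ₀ = −αΔT + βΔS = -2.52 × 10⁻⁴ + 7.663 × 10⁻⁴ = 5.143 × 10⁻⁴, so Δρ ≈ 0.5282 kg m⁻³.
N² = (g/ρ₀)·Δρ/Δz = g·(Δρ/ρ₀)/Δz = 9.8 × 5.143 × 10⁻⁴ / 117 = 4.3078 × 10⁻⁵ s⁻².
N = √(4.3078 × 10⁻⁵) = 6.5634 × 10⁻³ rad s⁻¹ → T = 2π/N = 957.31 s ≈ 957 s.

957 s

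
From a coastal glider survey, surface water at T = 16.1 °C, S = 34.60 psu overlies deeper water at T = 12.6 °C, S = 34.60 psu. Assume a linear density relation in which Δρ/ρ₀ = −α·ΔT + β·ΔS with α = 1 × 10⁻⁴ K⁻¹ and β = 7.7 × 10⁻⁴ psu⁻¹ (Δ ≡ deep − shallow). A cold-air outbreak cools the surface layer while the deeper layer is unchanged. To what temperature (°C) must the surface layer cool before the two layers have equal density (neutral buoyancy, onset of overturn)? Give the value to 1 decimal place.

12.6 °C

Neutral buoyancy requires Δρ = 0, i.e. −α(T_deep − T_surf′) + β(S_deep − S_surf) = 0.
T_surf′ = T_deep − (β/α)·ΔS = 12.6 − (7.7 × 10⁻⁴/1 × 10⁻⁴)·(+0.00) = 12.600 °C.
Cooling required: 16.1 − (12.600) = 3.500 °C.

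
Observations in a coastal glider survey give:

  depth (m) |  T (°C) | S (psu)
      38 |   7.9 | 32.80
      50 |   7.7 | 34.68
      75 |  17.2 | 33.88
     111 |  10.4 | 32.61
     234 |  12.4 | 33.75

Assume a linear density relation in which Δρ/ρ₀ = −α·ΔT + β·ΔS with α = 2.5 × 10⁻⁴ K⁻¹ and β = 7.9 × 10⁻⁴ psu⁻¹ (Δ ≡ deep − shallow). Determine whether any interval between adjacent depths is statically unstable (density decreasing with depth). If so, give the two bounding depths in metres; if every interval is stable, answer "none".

Evaluate Δρ/ρ₀ = −αΔT + βΔS across each adjacent pair:
  38–50 m: −αΔT+βΔS = −(2.5 × 10⁻⁴)(-0.2)+(7.9 × 10⁻⁴)(+1.88) = 1.5 × 10⁻³ → stable
  50–75 m: −αΔT+βΔS = −(2.5 × 10⁻⁴)(+9.5)+(7.9 × 10⁻⁴)(-0.80) = -3.0 × 10⁻³ → UNSTABLE
  75–111 m: −αΔT+βΔS = −(2.5 × 10⁻⁴)(-6.8)+(7.9 × 10⁻⁴)(-1.27) = 7.0 × 10⁻⁴ → stable
  111–234 m: −αΔT+βΔS = −(2.5 × 10⁻⁴)(+2.0)+(7.9 × 10⁻⁴)(+1.14) = 4.0 × 10⁻⁴ → stable
The 50–75 m interval has Δρ < 0: lighter water underlies denser water.

50–75 m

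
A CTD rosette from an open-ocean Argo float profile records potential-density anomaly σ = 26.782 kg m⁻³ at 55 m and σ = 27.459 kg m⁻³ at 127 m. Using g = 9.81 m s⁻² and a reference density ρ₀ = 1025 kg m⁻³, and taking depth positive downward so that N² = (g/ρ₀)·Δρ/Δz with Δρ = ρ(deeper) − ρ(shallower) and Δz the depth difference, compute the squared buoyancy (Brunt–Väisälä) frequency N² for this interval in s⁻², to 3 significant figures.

Δρ = 1027.459 − 1026.782 = 0.677 kg m⁻³ over Δz = 127 − 55 = 72 m.
N² = (9.81/1025) × (0.677/72) = 8.9991 × 10⁻⁵ s⁻² ≈ 9.00 × 10⁻⁵ s⁻².
N² > 0, so the interval is statically stable.

9.00 × 10⁻⁵ s⁻²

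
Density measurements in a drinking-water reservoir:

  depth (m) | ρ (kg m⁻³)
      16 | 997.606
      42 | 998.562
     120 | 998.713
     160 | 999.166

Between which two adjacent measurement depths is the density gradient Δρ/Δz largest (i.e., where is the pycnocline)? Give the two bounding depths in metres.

16–42 m

Compute the density gradient over each adjacent pair:
  16–42 m: Δρ/Δz = 0.956/26 = 0.037 kg m⁻⁴
  42–120 m: Δρ/Δz = 0.151/78 = 1.9 × 10⁻³ kg m⁻⁴
  120–160 m: Δρ/Δz = 0.453/40 = 0.011 kg m⁻⁴
The largest gradient is in the 16–42 m interval — the pycnocline.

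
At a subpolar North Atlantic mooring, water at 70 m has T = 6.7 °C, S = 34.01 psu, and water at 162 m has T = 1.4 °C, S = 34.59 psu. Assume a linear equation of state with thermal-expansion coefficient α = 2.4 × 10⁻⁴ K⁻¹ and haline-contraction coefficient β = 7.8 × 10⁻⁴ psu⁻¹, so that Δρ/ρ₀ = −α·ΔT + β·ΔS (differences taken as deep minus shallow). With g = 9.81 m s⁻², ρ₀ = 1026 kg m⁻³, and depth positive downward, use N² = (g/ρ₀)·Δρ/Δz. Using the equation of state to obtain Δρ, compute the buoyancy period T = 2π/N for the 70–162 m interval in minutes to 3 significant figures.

7.72 min

ΔT = -5.3 K, ΔS = +0.58 psu (deep − shallow).
Δρ/ρ₀ = −αΔT + βΔS = 1.272 × 10⁻³ + 4.524 × 10⁻⁴ = 1.7244 × 10⁻³, so Δρ ≈ 1.769 kg m⁻³.
N² = (g/ρ₀)·Δρ/Δz = g·(Δρ/ρ₀)/Δz = 9.81 × 1.7244 × 10⁻³ / 92 = 1.8387 × 10⁻⁴ s⁻².
N = √(1.8387 × 10⁻⁴) = 0.013560 rad s⁻¹ → T = 2π/N = 463.36 s = 7.7227 min ≈ 7.72 min.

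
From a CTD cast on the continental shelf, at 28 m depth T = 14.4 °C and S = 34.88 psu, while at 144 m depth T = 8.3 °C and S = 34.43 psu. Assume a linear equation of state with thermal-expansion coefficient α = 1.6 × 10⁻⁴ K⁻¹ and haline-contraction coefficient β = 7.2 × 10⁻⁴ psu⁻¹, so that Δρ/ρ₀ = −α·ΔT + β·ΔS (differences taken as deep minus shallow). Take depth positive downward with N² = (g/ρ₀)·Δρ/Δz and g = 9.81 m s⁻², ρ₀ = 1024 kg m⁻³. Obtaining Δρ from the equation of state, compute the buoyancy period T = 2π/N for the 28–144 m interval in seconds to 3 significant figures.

846 s

ΔT = -6.1 K, ΔS = -0.45 psu (deep − shallow).
Δρ/ρ₀ = −αΔT + βΔS = 9.76 × 10⁻⁴ − 3.24 × 10⁻⁴ = 6.52 × 10⁻⁴, so Δρ ≈ 0.6676 kg m⁻³.
N² = (g/ρ₀)·Δρ/Δz = g·(Δρ/ρ₀)/Δz = 9.81 × 6.52 × 10⁻⁴ / 116 = 5.5139 × 10⁻⁵ s⁻².
N = √(5.5139 × 10⁻⁵) = 7.4256 × 10⁻³ rad s⁻¹ → T = 2π/N = 846.15 s ≈ 846 s.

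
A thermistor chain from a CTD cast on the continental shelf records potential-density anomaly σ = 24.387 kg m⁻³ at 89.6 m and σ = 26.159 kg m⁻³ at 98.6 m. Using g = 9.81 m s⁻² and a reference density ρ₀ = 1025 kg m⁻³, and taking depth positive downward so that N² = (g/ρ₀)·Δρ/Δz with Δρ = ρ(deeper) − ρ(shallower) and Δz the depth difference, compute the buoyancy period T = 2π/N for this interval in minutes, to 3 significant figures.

Δρ = 1026.159 − 1024.387 = 1.772 kg m⁻³ over Δz = 98.6 − 89.6 = 9 m.
N² = (9.81/1025) × (1.772/9) = 1.8844 × 10⁻³ s⁻².
N = √(1.8844 × 10⁻³) = 0.043410 rad s⁻¹, so T = 2π/N = 144.74 s = 2.4123 min ≈ 2.41 min.

2.41 min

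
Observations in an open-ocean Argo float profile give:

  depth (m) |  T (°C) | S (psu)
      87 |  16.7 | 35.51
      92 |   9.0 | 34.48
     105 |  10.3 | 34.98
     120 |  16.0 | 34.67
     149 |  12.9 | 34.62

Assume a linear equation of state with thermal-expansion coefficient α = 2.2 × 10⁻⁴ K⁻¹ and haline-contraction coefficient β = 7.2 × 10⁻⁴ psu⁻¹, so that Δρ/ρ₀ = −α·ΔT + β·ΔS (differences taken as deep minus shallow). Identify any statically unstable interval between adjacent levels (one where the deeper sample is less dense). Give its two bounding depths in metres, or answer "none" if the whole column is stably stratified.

105–120 m

Evaluate Δρ/ρ₀ = −αΔT + βΔS across each adjacent pair:
  87–92 m: −αΔT+βΔS = −(2.2 × 10⁻⁴)(-7.7)+(7.2 × 10⁻⁴)(-1.03) = 9.5 × 10⁻⁴ → stable
  92–105 m: −αΔT+βΔS = −(2.2 × 10⁻⁴)(+1.3)+(7.2 × 10⁻⁴)(+0.50) = 7.4 × 10⁻⁵ → stable
  105–120 m: −αΔT+βΔS = −(2.2 × 10⁻⁴)(+5.7)+(7.2 × 10⁻⁴)(-0.31) = -1.5 × 10⁻³ → UNSTABLE
  120–149 m: −αΔT+βΔS = −(2.2 × 10⁻⁴)(-3.1)+(7.2 × 10⁻⁴)(-0.05) = 6.5 × 10⁻⁴ → stable
The 105–120 m interval has Δρ < 0: lighter water underlies denser water.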